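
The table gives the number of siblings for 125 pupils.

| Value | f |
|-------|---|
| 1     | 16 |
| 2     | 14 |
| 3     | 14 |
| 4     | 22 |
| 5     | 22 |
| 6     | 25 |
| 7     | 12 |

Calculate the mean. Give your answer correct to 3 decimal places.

Values: 1, 2, 3, 4, 5, 6, 7
Σfx = 16×1 + 14×2 + 14×3 + 22×4 + 22×5 + 25×6 + 12×7 = 518
n = Σf = 125
Mean = 518 / 125 = 4.1440

4.144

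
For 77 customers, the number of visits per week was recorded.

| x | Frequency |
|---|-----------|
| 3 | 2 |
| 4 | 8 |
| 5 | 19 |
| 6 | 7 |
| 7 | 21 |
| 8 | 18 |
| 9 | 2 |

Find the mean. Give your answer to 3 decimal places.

6.286

Values: 3, 4, 5, 6, 7, 8, 9
Σfx = 2×3 + 8×4 + 19×5 + 7×6 + 21×7 + 18×8 + 2×9 = 484
n = Σf = 77
Mean = 484 / 77 = 6.2857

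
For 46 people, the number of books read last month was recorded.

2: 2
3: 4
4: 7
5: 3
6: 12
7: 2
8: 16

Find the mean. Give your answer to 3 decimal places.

5.935

Values: 2, 3, 4, 5, 6, 7, 8
Σfx = 2×2 + 4×3 + 7×4 + 3×5 + 12×6 + 2×7 + 16×8 = 273
n = Σf = 46
Mean = 273 / 46 = 5.9348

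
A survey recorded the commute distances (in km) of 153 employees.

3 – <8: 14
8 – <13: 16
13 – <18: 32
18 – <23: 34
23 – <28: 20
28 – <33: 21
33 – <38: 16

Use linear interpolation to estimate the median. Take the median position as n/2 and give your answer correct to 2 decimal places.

Cumulative frequencies: 14, 30, 62, 96, 116, 137, 153
n = 153; position = n/2 = 76.5.
This falls in the class 18 – <23: L = 18, F = 62, f = 34, h = 5.
Median ≈ 18 + ((76.5 − 62) / 34) × 5 = 20.1324

20.13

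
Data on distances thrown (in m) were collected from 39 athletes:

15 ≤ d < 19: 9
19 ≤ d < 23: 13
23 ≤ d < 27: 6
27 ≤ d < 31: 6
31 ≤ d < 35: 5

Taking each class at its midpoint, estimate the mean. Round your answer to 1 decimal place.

23.5

Midpoints: 17, 21, 25, 29, 33
Σfm = 9×17 + 13×21 + 6×25 + 6×29 + 5×33 = 915
n = Σf = 39
Mean = 915 / 39 = 23.4615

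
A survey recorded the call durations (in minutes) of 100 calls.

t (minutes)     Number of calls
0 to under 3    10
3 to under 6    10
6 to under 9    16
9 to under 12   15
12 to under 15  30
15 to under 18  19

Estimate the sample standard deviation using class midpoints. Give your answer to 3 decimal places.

4.786

Midpoints: 1.5, 4.5, 7.5, 10.5, 13.5, 16.5
n = 100, Σfm = 1056, mean = 10.5600
Σfm² = 13419
Σf(m − x̄)² = Σfm² − (Σfm)²/n = 13419 − 1056²/100 = 2267.6400
Sample variance = 2267.6400 / 99 = 22.9055
Standard deviation = √22.9055 = 4.7860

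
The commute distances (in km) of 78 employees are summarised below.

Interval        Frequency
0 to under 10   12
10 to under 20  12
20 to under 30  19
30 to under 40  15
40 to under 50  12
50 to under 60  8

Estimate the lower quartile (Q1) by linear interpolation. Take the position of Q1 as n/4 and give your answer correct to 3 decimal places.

16.250

Cumulative frequencies: 12, 24, 43, 58, 70, 78
n = 78; position = n/4 = 19.5.
This falls in the class 10 to under 20: L = 10, F = 12, f = 12, h = 10.
Lower quartile ≈ 10 + ((19.5 − 12) / 12) × 10 = 16.2500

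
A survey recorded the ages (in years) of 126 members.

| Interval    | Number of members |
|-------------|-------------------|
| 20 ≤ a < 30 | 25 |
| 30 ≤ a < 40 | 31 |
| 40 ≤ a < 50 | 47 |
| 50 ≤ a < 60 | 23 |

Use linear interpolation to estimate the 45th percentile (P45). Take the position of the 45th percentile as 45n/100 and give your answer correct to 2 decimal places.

Cumulative frequencies: 25, 56, 103, 126
n = 126; position = 45n/100 = 56.7.
This falls in the class 40 ≤ a < 50: L = 40, F = 56, f = 47, h = 10.
45th percentile ≈ 40 + ((56.7 − 56) / 47) × 10 = 40.1489

40.15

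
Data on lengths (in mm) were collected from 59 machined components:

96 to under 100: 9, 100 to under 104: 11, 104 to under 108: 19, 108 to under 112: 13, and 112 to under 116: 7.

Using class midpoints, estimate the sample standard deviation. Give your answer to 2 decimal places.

4.93

Midpoints: 98, 102, 106, 110, 114
n = 59, Σfm = 6246, mean = 105.8644
Σfm² = 662636
Σf(m − x̄)² = Σfm² − (Σfm)²/n = 662636 − 6246²/59 = 1406.9153
Sample variance = 1406.9153 / 58 = 24.2572
Standard deviation = √24.2572 = 4.9252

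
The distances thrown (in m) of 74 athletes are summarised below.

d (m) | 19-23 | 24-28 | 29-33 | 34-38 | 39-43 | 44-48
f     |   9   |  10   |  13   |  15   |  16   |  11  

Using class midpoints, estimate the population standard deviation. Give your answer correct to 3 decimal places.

7.958

Midpoints: 21, 26, 31, 36, 41, 46
n = 74, Σfm = 2554, mean = 34.5135
Σfm² = 92834
Σf(m − x̄)² = Σfm² − (Σfm)²/n = 92834 − 2554²/74 = 4686.4865
Population variance = 4686.4865 / 74 = 63.3309
Standard deviation = √63.3309 = 7.9581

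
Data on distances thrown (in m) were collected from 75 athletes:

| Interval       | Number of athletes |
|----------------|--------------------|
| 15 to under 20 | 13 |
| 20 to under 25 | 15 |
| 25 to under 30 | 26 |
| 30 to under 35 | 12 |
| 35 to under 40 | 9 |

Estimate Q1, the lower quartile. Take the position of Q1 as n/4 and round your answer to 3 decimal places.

Cumulative frequencies: 13, 28, 54, 66, 75
n = 75; position = n/4 = 18.75.
This falls in the class 20 to under 25: L = 20, F = 13, f = 15, h = 5.
Lower quartile ≈ 20 + ((18.75 − 13) / 15) × 5 = 21.9167

21.917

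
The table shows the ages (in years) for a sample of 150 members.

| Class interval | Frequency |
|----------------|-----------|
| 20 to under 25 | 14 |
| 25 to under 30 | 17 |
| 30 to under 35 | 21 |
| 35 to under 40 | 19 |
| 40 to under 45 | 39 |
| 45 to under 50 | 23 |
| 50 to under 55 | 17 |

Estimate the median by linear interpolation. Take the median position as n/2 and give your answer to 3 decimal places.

40.513

Cumulative frequencies: 14, 31, 52, 71, 110, 133, 150
n = 150; position = n/2 = 75.
This falls in the class 40 to under 45: L = 40, F = 71, f = 39, h = 5.
Median ≈ 40 + ((75 − 71) / 39) × 5 = 40.5128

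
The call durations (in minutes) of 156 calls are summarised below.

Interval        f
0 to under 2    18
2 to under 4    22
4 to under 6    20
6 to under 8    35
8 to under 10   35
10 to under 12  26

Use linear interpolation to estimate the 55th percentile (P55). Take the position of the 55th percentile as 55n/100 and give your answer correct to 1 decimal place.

Cumulative frequencies: 18, 40, 60, 95, 130, 156
n = 156; position = 55n/100 = 85.8.
This falls in the class 6 to under 8: L = 6, F = 60, f = 35, h = 2.
55th percentile ≈ 6 + ((85.8 − 60) / 35) × 2 = 7.4743

7.5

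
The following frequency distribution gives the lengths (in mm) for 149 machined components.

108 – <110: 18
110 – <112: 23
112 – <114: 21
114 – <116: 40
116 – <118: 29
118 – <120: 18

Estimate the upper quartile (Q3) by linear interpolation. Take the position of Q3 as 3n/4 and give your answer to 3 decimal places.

Cumulative frequencies: 18, 41, 62, 102, 131, 149
n = 149; position = 3n/4 = 111.75.
This falls in the class 116 – <118: L = 116, F = 102, f = 29, h = 2.
Upper quartile ≈ 116 + ((111.75 − 102) / 29) × 2 = 116.6724

116.672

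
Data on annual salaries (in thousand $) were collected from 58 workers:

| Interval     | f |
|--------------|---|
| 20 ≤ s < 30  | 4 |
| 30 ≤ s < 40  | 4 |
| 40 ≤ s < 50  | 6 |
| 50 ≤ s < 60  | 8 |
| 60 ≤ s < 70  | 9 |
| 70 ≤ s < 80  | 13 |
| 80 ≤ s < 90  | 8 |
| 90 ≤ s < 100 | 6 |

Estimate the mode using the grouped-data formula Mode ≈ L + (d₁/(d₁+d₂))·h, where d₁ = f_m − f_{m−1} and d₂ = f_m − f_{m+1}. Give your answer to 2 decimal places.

Modal class: 70 ≤ s < 80 (highest frequency 13).
d₁ = 13 − 9 = 4, d₂ = 13 − 8 = 5
Mode ≈ 70 + (4/(4+5)) × 10 = 70 + 4.4444 = 74.4444

74.44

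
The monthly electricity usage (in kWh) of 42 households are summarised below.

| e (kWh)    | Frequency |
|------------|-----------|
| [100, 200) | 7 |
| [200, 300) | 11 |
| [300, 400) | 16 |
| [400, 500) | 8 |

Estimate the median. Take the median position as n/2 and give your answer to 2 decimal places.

Cumulative frequencies: 7, 18, 34, 42
n = 42; position = n/2 = 21.
This falls in the class [300, 400): L = 300, F = 18, f = 16, h = 100.
Median ≈ 300 + ((21 − 18) / 16) × 100 = 318.7500

318.75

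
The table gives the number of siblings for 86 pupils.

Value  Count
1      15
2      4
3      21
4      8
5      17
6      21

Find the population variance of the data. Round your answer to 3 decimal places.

3.144

Values: 1, 2, 3, 4, 5, 6
n = 86, Σfx = 329, mean = 3.8256
Σfx² = 1529
Σf(x − x̄)² = Σfx² − (Σfx)²/n = 1529 − 329²/86 = 270.3837
Population variance = 270.3837 / 86 = 3.1440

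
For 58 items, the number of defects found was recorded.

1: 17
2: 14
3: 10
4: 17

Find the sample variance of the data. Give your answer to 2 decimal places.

Values: 1, 2, 3, 4
n = 58, Σfx = 143, mean = 2.4655
Σfx² = 435
Σf(x − x̄)² = Σfx² − (Σfx)²/n = 435 − 143²/58 = 82.4310
Sample variance = 82.4310 / 57 = 1.4462

1.45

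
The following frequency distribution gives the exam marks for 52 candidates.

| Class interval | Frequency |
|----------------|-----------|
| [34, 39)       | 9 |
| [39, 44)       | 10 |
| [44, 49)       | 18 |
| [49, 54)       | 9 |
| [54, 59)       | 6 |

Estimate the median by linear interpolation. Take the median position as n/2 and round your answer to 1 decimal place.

45.9

Cumulative frequencies: 9, 19, 37, 46, 52
n = 52; position = n/2 = 26.
This falls in the class [44, 49): L = 44, F = 19, f = 18, h = 5.
Median ≈ 44 + ((26 − 19) / 18) × 5 = 45.9444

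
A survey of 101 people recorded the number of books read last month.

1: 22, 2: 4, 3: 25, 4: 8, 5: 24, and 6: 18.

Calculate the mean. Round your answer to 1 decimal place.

3.6

Values: 1, 2, 3, 4, 5, 6
Σfx = 22×1 + 4×2 + 25×3 + 8×4 + 24×5 + 18×6 = 365
n = Σf = 101
Mean = 365 / 101 = 3.6139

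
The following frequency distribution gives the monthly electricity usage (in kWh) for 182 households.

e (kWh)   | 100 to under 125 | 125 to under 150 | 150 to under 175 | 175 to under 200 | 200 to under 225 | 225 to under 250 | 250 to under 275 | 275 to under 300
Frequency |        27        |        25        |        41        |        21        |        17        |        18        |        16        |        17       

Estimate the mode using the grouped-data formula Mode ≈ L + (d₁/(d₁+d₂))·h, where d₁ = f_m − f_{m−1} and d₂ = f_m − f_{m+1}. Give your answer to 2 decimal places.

Modal class: 150 to under 175 (highest frequency 41).
d₁ = 41 − 25 = 16, d₂ = 41 − 21 = 20
Mode ≈ 150 + (16/(16+20)) × 25 = 150 + 11.1111 = 161.1111

161.11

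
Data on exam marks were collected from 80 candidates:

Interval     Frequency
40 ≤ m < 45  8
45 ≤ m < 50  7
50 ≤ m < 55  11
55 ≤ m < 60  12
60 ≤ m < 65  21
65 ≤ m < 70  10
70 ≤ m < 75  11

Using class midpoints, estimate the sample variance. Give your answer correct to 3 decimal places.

83.287

Midpoints: 42.5, 47.5, 52.5, 57.5, 62.5, 67.5, 72.5
n = 80, Σfm = 4725, mean = 59.0625
Σfm² = 285650
Σf(m − x̄)² = Σfm² − (Σfm)²/n = 285650 − 4725²/80 = 6579.6875
Sample variance = 6579.6875 / 79 = 83.2872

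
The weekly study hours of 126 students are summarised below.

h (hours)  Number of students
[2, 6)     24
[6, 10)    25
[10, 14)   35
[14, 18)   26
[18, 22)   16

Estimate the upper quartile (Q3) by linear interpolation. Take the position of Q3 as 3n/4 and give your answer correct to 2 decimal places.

15.62

Cumulative frequencies: 24, 49, 84, 110, 126
n = 126; position = 3n/4 = 94.5.
This falls in the class [14, 18): L = 14, F = 84, f = 26, h = 4.
Upper quartile ≈ 14 + ((94.5 − 84) / 26) × 4 = 15.6154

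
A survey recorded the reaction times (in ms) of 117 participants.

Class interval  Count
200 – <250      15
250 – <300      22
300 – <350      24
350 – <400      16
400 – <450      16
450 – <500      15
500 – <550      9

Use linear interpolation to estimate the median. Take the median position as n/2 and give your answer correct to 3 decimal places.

Cumulative frequencies: 15, 37, 61, 77, 93, 108, 117
n = 117; position = n/2 = 58.5.
This falls in the class 300 – <350: L = 300, F = 37, f = 24, h = 50.
Median ≈ 300 + ((58.5 − 37) / 24) × 50 = 344.7917

344.792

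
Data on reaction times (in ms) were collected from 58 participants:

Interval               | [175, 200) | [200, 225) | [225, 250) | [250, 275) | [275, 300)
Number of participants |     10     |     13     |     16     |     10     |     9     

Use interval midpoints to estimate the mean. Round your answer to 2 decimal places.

Midpoints: 187.5, 212.5, 237.5, 262.5, 287.5
Σfm = 10×187.5 + 13×212.5 + 16×237.5 + 10×262.5 + 9×287.5 = 13650
n = Σf = 58
Mean = 13650 / 58 = 235.3448

235.34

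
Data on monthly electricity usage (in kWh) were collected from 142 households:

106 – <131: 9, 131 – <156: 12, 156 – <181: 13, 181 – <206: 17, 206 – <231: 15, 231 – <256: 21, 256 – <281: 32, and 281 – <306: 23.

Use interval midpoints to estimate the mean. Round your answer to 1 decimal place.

225.4

Midpoints: 118.5, 143.5, 168.5, 193.5, 218.5, 243.5, 268.5, 293.5
Σfm = 9×118.5 + 12×143.5 + 13×168.5 + 17×193.5 + 15×218.5 + 21×243.5 + 32×268.5 + 23×293.5 = 32002
n = Σf = 142
Mean = 32002 / 142 = 225.3662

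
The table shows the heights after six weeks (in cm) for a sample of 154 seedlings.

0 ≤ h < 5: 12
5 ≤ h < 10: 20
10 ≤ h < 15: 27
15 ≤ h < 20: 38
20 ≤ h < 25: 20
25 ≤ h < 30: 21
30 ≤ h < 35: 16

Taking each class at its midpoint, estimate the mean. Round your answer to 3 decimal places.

Midpoints: 2.5, 7.5, 12.5, 17.5, 22.5, 27.5, 32.5
Σfm = 12×2.5 + 20×7.5 + 27×12.5 + 38×17.5 + 20×22.5 + 21×27.5 + 16×32.5 = 2730
n = Σf = 154
Mean = 2730 / 154 = 17.7273

17.727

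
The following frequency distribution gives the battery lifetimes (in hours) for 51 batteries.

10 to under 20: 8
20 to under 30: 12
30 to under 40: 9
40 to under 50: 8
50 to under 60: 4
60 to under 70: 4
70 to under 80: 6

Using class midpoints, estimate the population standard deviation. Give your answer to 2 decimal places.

19.24

Midpoints: 15, 25, 35, 45, 55, 65, 75
n = 51, Σfm = 2025, mean = 39.7059
Σfm² = 99275
Σf(m − x̄)² = Σfm² − (Σfm)²/n = 99275 − 2025²/51 = 18870.5882
Population variance = 18870.5882 / 51 = 370.0115
Standard deviation = √370.0115 = 19.2357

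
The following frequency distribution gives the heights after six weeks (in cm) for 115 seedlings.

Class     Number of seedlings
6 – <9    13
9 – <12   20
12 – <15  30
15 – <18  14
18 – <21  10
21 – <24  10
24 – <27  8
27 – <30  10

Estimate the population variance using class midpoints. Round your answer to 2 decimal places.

39.68

Midpoints: 7.5, 10.5, 13.5, 16.5, 19.5, 22.5, 25.5, 28.5
n = 115, Σfm = 1852.5, mean = 16.1087
Σfm² = 34404.75
Σf(m − x̄)² = Σfm² − (Σfm)²/n = 34404.75 − 1852.5²/115 = 4563.3913
Population variance = 4563.3913 / 115 = 39.6817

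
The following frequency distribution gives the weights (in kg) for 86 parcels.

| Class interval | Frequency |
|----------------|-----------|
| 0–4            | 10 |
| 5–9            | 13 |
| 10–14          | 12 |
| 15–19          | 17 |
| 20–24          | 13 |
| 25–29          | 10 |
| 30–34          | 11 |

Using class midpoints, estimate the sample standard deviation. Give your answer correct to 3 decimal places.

Midpoints: 2, 7, 12, 17, 22, 27, 32
n = 86, Σfm = 1452, mean = 16.8837
Σfm² = 32164
Σf(m − x̄)² = Σfm² − (Σfm)²/n = 32164 − 1452²/86 = 7648.8372
Sample variance = 7648.8372 / 85 = 89.9863
Standard deviation = √89.9863 = 9.4861

9.486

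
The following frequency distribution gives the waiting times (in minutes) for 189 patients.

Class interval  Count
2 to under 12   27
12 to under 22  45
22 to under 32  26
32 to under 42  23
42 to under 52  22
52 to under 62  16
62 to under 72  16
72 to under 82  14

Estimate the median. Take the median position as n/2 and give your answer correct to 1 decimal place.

Cumulative frequencies: 27, 72, 98, 121, 143, 159, 175, 189
n = 189; position = n/2 = 94.5.
This falls in the class 22 to under 32: L = 22, F = 72, f = 26, h = 10.
Median ≈ 22 + ((94.5 − 72) / 26) × 10 = 30.6538

30.7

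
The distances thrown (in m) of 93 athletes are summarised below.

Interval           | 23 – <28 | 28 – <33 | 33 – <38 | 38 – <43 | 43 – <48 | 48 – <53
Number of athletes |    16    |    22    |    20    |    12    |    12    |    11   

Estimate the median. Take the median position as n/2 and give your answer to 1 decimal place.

Cumulative frequencies: 16, 38, 58, 70, 82, 93
n = 93; position = n/2 = 46.5.
This falls in the class 33 – <38: L = 33, F = 38, f = 20, h = 5.
Median ≈ 33 + ((46.5 − 38) / 20) × 5 = 35.1250

35.1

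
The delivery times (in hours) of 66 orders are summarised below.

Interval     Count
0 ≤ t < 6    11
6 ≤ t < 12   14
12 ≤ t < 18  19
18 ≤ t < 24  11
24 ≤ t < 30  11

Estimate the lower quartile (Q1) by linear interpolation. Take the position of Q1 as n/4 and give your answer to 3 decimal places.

8.357

Cumulative frequencies: 11, 25, 44, 55, 66
n = 66; position = n/4 = 16.5.
This falls in the class 6 ≤ t < 12: L = 6, F = 11, f = 14, h = 6.
Lower quartile ≈ 6 + ((16.5 − 11) / 14) × 6 = 8.3571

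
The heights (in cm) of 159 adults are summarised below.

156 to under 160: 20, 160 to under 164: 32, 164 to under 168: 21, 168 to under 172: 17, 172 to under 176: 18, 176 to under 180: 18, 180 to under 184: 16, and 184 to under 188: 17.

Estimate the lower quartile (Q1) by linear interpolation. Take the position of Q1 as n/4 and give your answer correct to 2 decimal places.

Cumulative frequencies: 20, 52, 73, 90, 108, 126, 142, 159
n = 159; position = n/4 = 39.75.
This falls in the class 160 to under 164: L = 160, F = 20, f = 32, h = 4.
Lower quartile ≈ 160 + ((39.75 − 20) / 32) × 4 = 162.4688

162.47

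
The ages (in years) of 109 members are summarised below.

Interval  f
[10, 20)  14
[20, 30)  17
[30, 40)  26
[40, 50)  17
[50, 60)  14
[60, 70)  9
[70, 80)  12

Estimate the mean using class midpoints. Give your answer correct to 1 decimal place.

41.9

Midpoints: 15, 25, 35, 45, 55, 65, 75
Σfm = 14×15 + 17×25 + 26×35 + 17×45 + 14×55 + 9×65 + 12×75 = 4565
n = Σf = 109
Mean = 4565 / 109 = 41.8807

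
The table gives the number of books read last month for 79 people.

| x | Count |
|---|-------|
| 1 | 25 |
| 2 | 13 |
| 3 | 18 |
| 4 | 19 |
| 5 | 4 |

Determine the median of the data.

3

Cumulative frequencies: 25, 38, 56, 75, 79
n = 79, so the median is the value in position (n+1)/2 = 40.
Position 40 falls at value 3.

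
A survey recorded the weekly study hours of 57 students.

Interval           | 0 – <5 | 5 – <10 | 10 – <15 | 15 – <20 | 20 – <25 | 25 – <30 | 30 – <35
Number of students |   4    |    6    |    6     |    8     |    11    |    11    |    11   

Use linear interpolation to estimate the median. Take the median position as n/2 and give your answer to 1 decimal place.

Cumulative frequencies: 4, 10, 16, 24, 35, 46, 57
n = 57; position = n/2 = 28.5.
This falls in the class 20 – <25: L = 20, F = 24, f = 11, h = 5.
Median ≈ 20 + ((28.5 − 24) / 11) × 5 = 22.0455

22.0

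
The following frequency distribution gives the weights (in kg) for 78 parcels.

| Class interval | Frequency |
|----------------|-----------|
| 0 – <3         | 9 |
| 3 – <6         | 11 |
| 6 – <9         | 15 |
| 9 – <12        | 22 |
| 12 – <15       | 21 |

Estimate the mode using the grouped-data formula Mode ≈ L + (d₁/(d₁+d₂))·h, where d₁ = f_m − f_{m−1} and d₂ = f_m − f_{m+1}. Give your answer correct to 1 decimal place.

Modal class: 9 – <12 (highest frequency 22).
d₁ = 22 − 15 = 7, d₂ = 22 − 21 = 1
Mode ≈ 9 + (7/(7+1)) × 3 = 9 + 2.6250 = 11.6250

11.6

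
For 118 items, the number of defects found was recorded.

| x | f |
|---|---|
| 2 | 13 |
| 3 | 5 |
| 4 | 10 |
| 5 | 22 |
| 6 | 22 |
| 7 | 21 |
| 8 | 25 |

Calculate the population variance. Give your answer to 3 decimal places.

Values: 2, 3, 4, 5, 6, 7, 8
n = 118, Σfx = 670, mean = 5.6780
Σfx² = 4228
Σf(x − x̄)² = Σfx² − (Σfx)²/n = 4228 − 670²/118 = 423.7627
Population variance = 423.7627 / 118 = 3.5912

3.591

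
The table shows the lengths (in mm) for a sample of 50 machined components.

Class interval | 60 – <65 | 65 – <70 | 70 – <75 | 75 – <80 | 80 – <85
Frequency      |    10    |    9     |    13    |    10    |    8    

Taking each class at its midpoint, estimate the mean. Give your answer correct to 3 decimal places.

Midpoints: 62.5, 67.5, 72.5, 77.5, 82.5
Σfm = 10×62.5 + 9×67.5 + 13×72.5 + 10×77.5 + 8×82.5 = 3610
n = Σf = 50
Mean = 3610 / 50 = 72.2000

72.200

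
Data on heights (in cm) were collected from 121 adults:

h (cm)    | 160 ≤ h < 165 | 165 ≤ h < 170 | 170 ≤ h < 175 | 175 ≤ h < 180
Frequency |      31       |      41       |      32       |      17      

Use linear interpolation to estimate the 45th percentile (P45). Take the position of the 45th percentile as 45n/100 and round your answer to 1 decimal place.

Cumulative frequencies: 31, 72, 104, 121
n = 121; position = 45n/100 = 54.45.
This falls in the class 165 ≤ h < 170: L = 165, F = 31, f = 41, h = 5.
45th percentile ≈ 165 + ((54.45 − 31) / 41) × 5 = 167.8598

167.9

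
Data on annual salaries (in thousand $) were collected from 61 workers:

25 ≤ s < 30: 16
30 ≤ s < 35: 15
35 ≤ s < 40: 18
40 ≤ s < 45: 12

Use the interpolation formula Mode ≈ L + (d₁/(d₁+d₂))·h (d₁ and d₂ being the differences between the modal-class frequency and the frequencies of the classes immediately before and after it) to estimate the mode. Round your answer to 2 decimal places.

36.67

Modal class: 35 ≤ s < 40 (highest frequency 18).
d₁ = 18 − 15 = 3, d₂ = 18 − 12 = 6
Mode ≈ 35 + (3/(3+6)) × 5 = 35 + 1.6667 = 36.6667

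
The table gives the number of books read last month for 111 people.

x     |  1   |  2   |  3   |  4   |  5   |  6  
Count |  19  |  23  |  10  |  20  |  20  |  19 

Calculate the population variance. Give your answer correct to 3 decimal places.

3.079

Values: 1, 2, 3, 4, 5, 6
n = 111, Σfx = 389, mean = 3.5045
Σfx² = 1705
Σf(x − x̄)² = Σfx² − (Σfx)²/n = 1705 − 389²/111 = 341.7477
Population variance = 341.7477 / 111 = 3.0788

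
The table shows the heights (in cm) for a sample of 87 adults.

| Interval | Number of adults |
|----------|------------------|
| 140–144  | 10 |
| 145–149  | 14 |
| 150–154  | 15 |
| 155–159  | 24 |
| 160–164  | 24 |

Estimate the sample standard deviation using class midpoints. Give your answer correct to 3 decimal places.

Midpoints: 142, 147, 152, 157, 162
n = 87, Σfm = 13414, mean = 154.1839
Σfm² = 2072158
Σf(m − x̄)² = Σfm² − (Σfm)²/n = 2072158 − 13414²/87 = 3935.0575
Sample variance = 3935.0575 / 86 = 45.7565
Standard deviation = √45.7565 = 6.7644

6.764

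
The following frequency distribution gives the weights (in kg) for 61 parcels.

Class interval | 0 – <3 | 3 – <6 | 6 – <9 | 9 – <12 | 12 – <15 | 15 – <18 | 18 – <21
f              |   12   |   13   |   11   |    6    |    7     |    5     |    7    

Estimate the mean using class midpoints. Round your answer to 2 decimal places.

Midpoints: 1.5, 4.5, 7.5, 10.5, 13.5, 16.5, 19.5
Σfm = 12×1.5 + 13×4.5 + 11×7.5 + 6×10.5 + 7×13.5 + 5×16.5 + 7×19.5 = 535.5
n = Σf = 61
Mean = 535.5 / 61 = 8.7787

8.78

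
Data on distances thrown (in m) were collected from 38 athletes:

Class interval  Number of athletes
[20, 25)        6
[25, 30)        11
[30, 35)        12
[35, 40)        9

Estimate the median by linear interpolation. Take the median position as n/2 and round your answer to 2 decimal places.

Cumulative frequencies: 6, 17, 29, 38
n = 38; position = n/2 = 19.
This falls in the class [30, 35): L = 30, F = 17, f = 12, h = 5.
Median ≈ 30 + ((19 − 17) / 12) × 5 = 30.8333

30.83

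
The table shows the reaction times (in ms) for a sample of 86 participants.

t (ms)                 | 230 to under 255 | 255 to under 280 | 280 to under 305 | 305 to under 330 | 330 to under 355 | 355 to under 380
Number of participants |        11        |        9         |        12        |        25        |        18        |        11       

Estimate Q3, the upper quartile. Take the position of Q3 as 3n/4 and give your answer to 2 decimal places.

Cumulative frequencies: 11, 20, 32, 57, 75, 86
n = 86; position = 3n/4 = 64.5.
This falls in the class 330 to under 355: L = 330, F = 57, f = 18, h = 25.
Upper quartile ≈ 330 + ((64.5 − 57) / 18) × 25 = 340.4167

340.42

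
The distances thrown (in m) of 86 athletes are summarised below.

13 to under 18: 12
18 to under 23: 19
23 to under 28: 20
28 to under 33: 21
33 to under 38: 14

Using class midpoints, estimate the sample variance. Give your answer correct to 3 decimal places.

42.230

Midpoints: 15.5, 20.5, 25.5, 30.5, 35.5
n = 86, Σfm = 2223, mean = 25.8488
Σfm² = 61051.5
Σf(m − x̄)² = Σfm² − (Σfm)²/n = 61051.5 − 2223²/86 = 3589.5349
Sample variance = 3589.5349 / 85 = 42.2298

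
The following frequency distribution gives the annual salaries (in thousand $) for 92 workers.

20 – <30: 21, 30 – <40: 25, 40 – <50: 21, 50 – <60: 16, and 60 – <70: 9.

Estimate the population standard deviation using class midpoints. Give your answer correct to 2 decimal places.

12.73

Midpoints: 25, 35, 45, 55, 65
n = 92, Σfm = 3810, mean = 41.4130
Σfm² = 172700
Σf(m − x̄)² = Σfm² − (Σfm)²/n = 172700 − 3810²/92 = 14916.3043
Population variance = 14916.3043 / 92 = 162.1337
Standard deviation = √162.1337 = 12.7332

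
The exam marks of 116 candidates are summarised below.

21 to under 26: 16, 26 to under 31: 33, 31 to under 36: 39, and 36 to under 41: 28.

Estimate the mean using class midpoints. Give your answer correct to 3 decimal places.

Midpoints: 23.5, 28.5, 33.5, 38.5
Σfm = 16×23.5 + 33×28.5 + 39×33.5 + 28×38.5 = 3701
n = Σf = 116
Mean = 3701 / 116 = 31.9052

31.905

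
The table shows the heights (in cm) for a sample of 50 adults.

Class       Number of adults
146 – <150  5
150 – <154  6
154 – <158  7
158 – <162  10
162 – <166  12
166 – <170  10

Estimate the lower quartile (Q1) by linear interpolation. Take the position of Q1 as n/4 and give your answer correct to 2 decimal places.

Cumulative frequencies: 5, 11, 18, 28, 40, 50
n = 50; position = n/4 = 12.5.
This falls in the class 154 – <158: L = 154, F = 11, f = 7, h = 4.
Lower quartile ≈ 154 + ((12.5 − 11) / 7) × 4 = 154.8571

154.86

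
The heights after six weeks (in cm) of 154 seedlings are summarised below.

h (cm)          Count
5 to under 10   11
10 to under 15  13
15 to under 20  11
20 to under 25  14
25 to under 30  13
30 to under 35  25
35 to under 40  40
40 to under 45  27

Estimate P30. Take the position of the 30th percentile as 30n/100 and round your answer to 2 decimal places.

24.00

Cumulative frequencies: 11, 24, 35, 49, 62, 87, 127, 154
n = 154; position = 30n/100 = 46.2.
This falls in the class 20 to under 25: L = 20, F = 35, f = 14, h = 5.
30th percentile ≈ 20 + ((46.2 − 35) / 14) × 5 = 24.0000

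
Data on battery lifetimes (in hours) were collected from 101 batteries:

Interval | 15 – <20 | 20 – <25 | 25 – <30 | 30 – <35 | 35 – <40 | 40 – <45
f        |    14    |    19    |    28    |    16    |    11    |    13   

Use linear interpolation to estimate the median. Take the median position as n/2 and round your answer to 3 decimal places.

Cumulative frequencies: 14, 33, 61, 77, 88, 101
n = 101; position = n/2 = 50.5.
This falls in the class 25 – <30: L = 25, F = 33, f = 28, h = 5.
Median ≈ 25 + ((50.5 − 33) / 28) × 5 = 28.1250

28.125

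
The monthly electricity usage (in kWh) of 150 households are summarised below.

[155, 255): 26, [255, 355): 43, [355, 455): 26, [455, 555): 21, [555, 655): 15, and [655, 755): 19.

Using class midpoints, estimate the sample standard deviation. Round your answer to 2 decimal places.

Midpoints: 205, 305, 405, 505, 605, 705
n = 150, Σfm = 62050, mean = 413.6667
Σfm² = 29646750
Σf(m − x̄)² = Σfm² − (Σfm)²/n = 29646750 − 62050²/150 = 3978733.3333
Sample variance = 3978733.3333 / 149 = 26702.9083
Standard deviation = √26702.9083 = 163.4102

163.41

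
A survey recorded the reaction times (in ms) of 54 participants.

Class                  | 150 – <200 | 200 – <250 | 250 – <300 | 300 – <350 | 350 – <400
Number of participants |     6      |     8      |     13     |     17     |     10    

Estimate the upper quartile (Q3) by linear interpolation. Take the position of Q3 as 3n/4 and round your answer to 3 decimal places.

Cumulative frequencies: 6, 14, 27, 44, 54
n = 54; position = 3n/4 = 40.5.
This falls in the class 300 – <350: L = 300, F = 27, f = 17, h = 50.
Upper quartile ≈ 300 + ((40.5 − 27) / 17) × 50 = 339.7059

339.706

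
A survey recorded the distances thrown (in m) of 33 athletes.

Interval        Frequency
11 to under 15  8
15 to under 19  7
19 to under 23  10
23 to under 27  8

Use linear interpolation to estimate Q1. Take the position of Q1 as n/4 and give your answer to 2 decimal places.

15.14

Cumulative frequencies: 8, 15, 25, 33
n = 33; position = n/4 = 8.25.
This falls in the class 15 to under 19: L = 15, F = 8, f = 7, h = 4.
Lower quartile ≈ 15 + ((8.25 − 8) / 7) × 4 = 15.1429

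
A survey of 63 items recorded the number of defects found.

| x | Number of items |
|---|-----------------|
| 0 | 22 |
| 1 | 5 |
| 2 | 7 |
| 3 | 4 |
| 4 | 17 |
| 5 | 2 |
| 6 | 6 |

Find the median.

Cumulative frequencies: 22, 27, 34, 38, 55, 57, 63
n = 63, so the median is the value in position (n+1)/2 = 32.
Position 32 falls at value 2.

2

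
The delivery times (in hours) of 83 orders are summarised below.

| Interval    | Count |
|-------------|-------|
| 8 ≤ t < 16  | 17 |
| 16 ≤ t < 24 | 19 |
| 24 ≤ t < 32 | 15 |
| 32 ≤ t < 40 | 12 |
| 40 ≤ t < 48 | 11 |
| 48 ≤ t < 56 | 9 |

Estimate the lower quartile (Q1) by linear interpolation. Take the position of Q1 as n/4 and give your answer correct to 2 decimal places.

Cumulative frequencies: 17, 36, 51, 63, 74, 83
n = 83; position = n/4 = 20.75.
This falls in the class 16 ≤ t < 24: L = 16, F = 17, f = 19, h = 8.
Lower quartile ≈ 16 + ((20.75 − 17) / 19) × 8 = 17.5789

17.58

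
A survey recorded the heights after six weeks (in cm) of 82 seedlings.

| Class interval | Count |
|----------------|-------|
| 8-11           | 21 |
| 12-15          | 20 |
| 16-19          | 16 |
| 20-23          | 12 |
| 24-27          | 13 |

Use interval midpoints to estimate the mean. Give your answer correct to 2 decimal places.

Midpoints: 9.5, 13.5, 17.5, 21.5, 25.5
Σfm = 21×9.5 + 20×13.5 + 16×17.5 + 12×21.5 + 13×25.5 = 1339
n = Σf = 82
Mean = 1339 / 82 = 16.3293

16.33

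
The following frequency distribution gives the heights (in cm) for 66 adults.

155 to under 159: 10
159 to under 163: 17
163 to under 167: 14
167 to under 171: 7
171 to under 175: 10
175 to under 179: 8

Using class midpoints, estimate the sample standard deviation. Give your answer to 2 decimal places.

Midpoints: 157, 161, 165, 169, 173, 177
n = 66, Σfm = 10946, mean = 165.8485
Σfm² = 1818146
Σf(m − x̄)² = Σfm² − (Σfm)²/n = 1818146 − 10946²/66 = 2768.4848
Sample variance = 2768.4848 / 65 = 42.5921
Standard deviation = √42.5921 = 6.5263

6.53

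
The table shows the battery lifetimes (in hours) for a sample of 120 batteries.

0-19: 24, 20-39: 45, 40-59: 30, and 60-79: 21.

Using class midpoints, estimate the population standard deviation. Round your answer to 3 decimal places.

19.900

Midpoints: 9.5, 29.5, 49.5, 69.5
n = 120, Σfm = 4500, mean = 37.5000
Σfm² = 216270
Σf(m − x̄)² = Σfm² − (Σfm)²/n = 216270 − 4500²/120 = 47520.0000
Population variance = 47520.0000 / 120 = 396.0000
Standard deviation = √396.0000 = 19.8997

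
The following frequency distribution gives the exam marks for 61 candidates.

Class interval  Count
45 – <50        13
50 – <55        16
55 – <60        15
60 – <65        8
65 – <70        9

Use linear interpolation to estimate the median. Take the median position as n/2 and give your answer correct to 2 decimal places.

Cumulative frequencies: 13, 29, 44, 52, 61
n = 61; position = n/2 = 30.5.
This falls in the class 55 – <60: L = 55, F = 29, f = 15, h = 5.
Median ≈ 55 + ((30.5 − 29) / 15) × 5 = 55.5000

55.50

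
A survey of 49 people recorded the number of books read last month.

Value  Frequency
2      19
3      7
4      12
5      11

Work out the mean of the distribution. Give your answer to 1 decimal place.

3.3

Values: 2, 3, 4, 5
Σfx = 19×2 + 7×3 + 12×4 + 11×5 = 162
n = Σf = 49
Mean = 162 / 49 = 3.3061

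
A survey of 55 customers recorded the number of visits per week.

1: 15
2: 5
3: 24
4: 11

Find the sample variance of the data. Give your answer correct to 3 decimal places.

1.213

Values: 1, 2, 3, 4
n = 55, Σfx = 141, mean = 2.5636
Σfx² = 427
Σf(x − x̄)² = Σfx² − (Σfx)²/n = 427 − 141²/55 = 65.5273
Sample variance = 65.5273 / 54 = 1.2135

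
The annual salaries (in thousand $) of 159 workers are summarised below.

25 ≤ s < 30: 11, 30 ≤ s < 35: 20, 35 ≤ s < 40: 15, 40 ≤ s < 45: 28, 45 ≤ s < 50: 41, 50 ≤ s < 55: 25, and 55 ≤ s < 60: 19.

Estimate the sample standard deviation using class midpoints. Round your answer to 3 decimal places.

8.745

Midpoints: 27.5, 32.5, 37.5, 42.5, 47.5, 52.5, 57.5
n = 159, Σfm = 7057.5, mean = 44.3868
Σfm² = 325343.75
Σf(m − x̄)² = Σfm² − (Σfm)²/n = 325343.75 − 7057.5²/159 = 12083.9623
Sample variance = 12083.9623 / 158 = 76.4808
Standard deviation = √76.4808 = 8.7453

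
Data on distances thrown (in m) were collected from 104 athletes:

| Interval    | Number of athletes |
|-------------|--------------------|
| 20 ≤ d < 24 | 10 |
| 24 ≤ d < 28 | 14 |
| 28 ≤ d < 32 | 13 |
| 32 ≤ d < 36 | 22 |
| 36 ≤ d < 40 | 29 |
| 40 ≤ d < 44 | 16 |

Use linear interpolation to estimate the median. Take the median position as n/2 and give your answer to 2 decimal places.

Cumulative frequencies: 10, 24, 37, 59, 88, 104
n = 104; position = n/2 = 52.
This falls in the class 32 ≤ d < 36: L = 32, F = 37, f = 22, h = 4.
Median ≈ 32 + ((52 − 37) / 22) × 4 = 34.7273

34.73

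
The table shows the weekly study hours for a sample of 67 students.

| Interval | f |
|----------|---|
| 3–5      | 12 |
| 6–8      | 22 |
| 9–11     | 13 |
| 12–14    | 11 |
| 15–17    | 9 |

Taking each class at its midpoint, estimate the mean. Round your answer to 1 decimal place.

9.2

Midpoints: 4, 7, 10, 13, 16
Σfm = 12×4 + 22×7 + 13×10 + 11×13 + 9×16 = 619
n = Σf = 67
Mean = 619 / 67 = 9.2388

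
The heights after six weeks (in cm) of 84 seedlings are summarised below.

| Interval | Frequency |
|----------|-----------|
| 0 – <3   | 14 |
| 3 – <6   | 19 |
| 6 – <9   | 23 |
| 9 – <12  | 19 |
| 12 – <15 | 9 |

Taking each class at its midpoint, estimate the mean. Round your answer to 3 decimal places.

7.143

Midpoints: 1.5, 4.5, 7.5, 10.5, 13.5
Σfm = 14×1.5 + 19×4.5 + 23×7.5 + 19×10.5 + 9×13.5 = 600
n = Σf = 84
Mean = 600 / 84 = 7.1429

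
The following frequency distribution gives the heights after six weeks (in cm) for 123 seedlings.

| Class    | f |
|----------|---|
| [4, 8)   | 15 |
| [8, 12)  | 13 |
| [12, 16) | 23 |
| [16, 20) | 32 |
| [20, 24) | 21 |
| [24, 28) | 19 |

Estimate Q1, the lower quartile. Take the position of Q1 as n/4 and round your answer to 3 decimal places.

Cumulative frequencies: 15, 28, 51, 83, 104, 123
n = 123; position = n/4 = 30.75.
This falls in the class [12, 16): L = 12, F = 28, f = 23, h = 4.
Lower quartile ≈ 12 + ((30.75 − 28) / 23) × 4 = 12.4783

12.478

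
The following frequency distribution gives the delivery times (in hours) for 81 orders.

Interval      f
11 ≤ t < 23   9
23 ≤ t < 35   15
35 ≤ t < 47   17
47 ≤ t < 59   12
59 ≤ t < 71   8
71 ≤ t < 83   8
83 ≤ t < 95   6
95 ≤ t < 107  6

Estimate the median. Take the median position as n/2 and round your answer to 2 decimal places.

46.65

Cumulative frequencies: 9, 24, 41, 53, 61, 69, 75, 81
n = 81; position = n/2 = 40.5.
This falls in the class 35 ≤ t < 47: L = 35, F = 24, f = 17, h = 12.
Median ≈ 35 + ((40.5 − 24) / 17) × 12 = 46.6471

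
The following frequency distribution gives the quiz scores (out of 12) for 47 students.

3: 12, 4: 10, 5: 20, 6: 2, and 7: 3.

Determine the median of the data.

Cumulative frequencies: 12, 22, 42, 44, 47
n = 47, so the median is the value in position (n+1)/2 = 24.
Position 24 falls at value 5.

5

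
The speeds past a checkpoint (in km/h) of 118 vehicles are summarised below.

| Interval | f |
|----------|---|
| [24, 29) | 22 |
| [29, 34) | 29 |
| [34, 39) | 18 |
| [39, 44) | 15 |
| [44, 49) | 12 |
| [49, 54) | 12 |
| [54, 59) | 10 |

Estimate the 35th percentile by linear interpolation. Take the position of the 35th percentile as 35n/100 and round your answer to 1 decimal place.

32.3

Cumulative frequencies: 22, 51, 69, 84, 96, 108, 118
n = 118; position = 35n/100 = 41.3.
This falls in the class [29, 34): L = 29, F = 22, f = 29, h = 5.
35th percentile ≈ 29 + ((41.3 − 22) / 29) × 5 = 32.3276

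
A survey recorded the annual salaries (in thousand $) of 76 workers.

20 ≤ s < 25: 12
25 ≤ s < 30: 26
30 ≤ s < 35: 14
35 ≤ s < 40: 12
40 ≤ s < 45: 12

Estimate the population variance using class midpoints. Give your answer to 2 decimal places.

Midpoints: 22.5, 27.5, 32.5, 37.5, 42.5
n = 76, Σfm = 2400, mean = 31.5789
Σfm² = 79075
Σf(m − x̄)² = Σfm² − (Σfm)²/n = 79075 − 2400²/76 = 3285.5263
Population variance = 3285.5263 / 76 = 43.2306

43.23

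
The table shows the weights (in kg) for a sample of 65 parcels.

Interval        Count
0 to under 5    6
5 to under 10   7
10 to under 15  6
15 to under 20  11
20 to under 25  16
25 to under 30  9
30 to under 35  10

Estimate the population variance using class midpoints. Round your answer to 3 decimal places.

84.462

Midpoints: 2.5, 7.5, 12.5, 17.5, 22.5, 27.5, 32.5
n = 65, Σfm = 1267.5, mean = 19.5000
Σfm² = 30206.25
Σf(m − x̄)² = Σfm² − (Σfm)²/n = 30206.25 − 1267.5²/65 = 5490.0000
Population variance = 5490.0000 / 65 = 84.4615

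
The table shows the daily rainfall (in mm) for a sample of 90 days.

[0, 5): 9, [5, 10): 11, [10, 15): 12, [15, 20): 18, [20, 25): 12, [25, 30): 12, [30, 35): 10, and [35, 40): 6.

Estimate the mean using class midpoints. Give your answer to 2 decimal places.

19.11

Midpoints: 2.5, 7.5, 12.5, 17.5, 22.5, 27.5, 32.5, 37.5
Σfm = 9×2.5 + 11×7.5 + 12×12.5 + 18×17.5 + 12×22.5 + 12×27.5 + 10×32.5 + 6×37.5 = 1720
n = Σf = 90
Mean = 1720 / 90 = 19.1111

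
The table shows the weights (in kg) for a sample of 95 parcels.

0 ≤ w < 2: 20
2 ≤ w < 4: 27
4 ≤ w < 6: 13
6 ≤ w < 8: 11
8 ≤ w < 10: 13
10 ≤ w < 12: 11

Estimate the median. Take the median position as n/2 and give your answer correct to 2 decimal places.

Cumulative frequencies: 20, 47, 60, 71, 84, 95
n = 95; position = n/2 = 47.5.
This falls in the class 4 ≤ w < 6: L = 4, F = 47, f = 13, h = 2.
Median ≈ 4 + ((47.5 − 47) / 13) × 2 = 4.0769

4.08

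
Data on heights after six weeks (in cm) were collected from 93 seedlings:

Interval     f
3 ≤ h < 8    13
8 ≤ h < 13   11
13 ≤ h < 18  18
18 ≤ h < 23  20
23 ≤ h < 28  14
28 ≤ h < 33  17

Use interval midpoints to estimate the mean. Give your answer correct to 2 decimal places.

18.83

Midpoints: 5.5, 10.5, 15.5, 20.5, 25.5, 30.5
Σfm = 13×5.5 + 11×10.5 + 18×15.5 + 20×20.5 + 14×25.5 + 17×30.5 = 1751.5
n = Σf = 93
Mean = 1751.5 / 93 = 18.8333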